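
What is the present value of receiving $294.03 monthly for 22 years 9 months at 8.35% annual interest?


Present value of an ordinary annuity: PV = PMT × (1 − (1 + r)^(−n)) / r
Monthly rate r = 0.0835/12 ≈ 0.00695833, n = 273
PV = $294.03 × (1 − (1 + 0.0835/12)^(−273)) / (0.0835/12)
PV = $294.03 × 122.067695
PV = $35,891.56

PV = PMT × (1-(1+r)^(-n))/r = $35,891.56


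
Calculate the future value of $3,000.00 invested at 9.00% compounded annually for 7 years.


Compound interest formula: A = P(1 + r/n)^(nt)
A = $3,000.00 × (1 + 0.09/1)^(1 × 7)
Growth factor: (1 + 0.09/1)^7 = 1.828039
A = $3,000.00 × 1.828039
A = $5,484.12

A = P(1 + r/n)^(nt) = $5,484.12


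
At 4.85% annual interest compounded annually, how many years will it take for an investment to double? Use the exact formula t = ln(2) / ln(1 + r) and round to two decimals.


Doubling condition: (1 + r)^t = 2
Take ln of both sides: t × ln(1 + r) = ln(2)
t = ln(2) / ln(1 + r)
t = 0.693147 / 0.047361
t = 14.64

t = ln(2) / ln(1 + r) = 14.64 years


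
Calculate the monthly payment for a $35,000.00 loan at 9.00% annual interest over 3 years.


Loan payment formula: PMT = PV × r / (1 − (1 + r)^(−n))
Monthly rate r = 0.09/12 = 0.0075, n = 36 months
Denominator: 1 − (1 + 0.09/12)^(−36) = 0.235851
PMT = $35,000.00 × (0.09/12) / 0.235851
PMT = $1,112.99 per month

PMT = PV × r / (1-(1+r)^(-n)) = $1,112.99/month


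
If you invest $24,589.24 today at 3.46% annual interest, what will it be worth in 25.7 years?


Future value formula: FV = PV × (1 + r)^t
FV = $24,589.24 × (1 + 0.0346)^25.7
FV = $24,589.24 × 2.3969147
FV = $58,938.31

FV = PV × (1 + r)^t = $58,938.31


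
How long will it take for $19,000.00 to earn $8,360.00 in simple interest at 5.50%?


Rearrange the simple interest formula for t:
I = P × r × t  ⇒  t = I / (P × r)
t = $8,360.00 / ($19,000.00 × 0.055)
t = 8

t = I/(P×r) = 8 years


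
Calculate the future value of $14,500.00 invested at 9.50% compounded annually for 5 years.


Compound interest formula: A = P(1 + r/n)^(nt)
A = $14,500.00 × (1 + 0.095/1)^(1 × 5)
Growth factor: (1 + 0.095/1)^5 = 1.5742387
A = $14,500.00 × 1.5742387
A = $22,826.46

A = P(1 + r/n)^(nt) = $22,826.46


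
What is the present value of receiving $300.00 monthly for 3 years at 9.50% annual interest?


Present value of an ordinary annuity: PV = PMT × (1 − (1 + r)^(−n)) / r
Monthly rate r = 0.095/12 ≈ 0.00791667, n = 36
PV = $300.00 × (1 − (1 + 0.095/12)^(−36)) / (0.095/12)
PV = $300.00 × 31.217856
PV = $9,365.36

PV = PMT × (1-(1+r)^(-n))/r = $9,365.36


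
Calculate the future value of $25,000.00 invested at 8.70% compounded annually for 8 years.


Compound interest formula: A = P(1 + r/n)^(nt)
A = $25,000.00 × (1 + 0.087/1)^(1 × 8)
Growth factor: (1 + 0.087/1)^8 = 1.949110
A = $25,000.00 × 1.949110
A = $48,727.75

A = P(1 + r/n)^(nt) = $48,727.75


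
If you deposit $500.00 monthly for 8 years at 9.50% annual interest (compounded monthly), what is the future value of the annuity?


Future value of an ordinary annuity: FV = PMT × ((1 + r)^n − 1) / r
Monthly rate r = 0.095/12 ≈ 0.00791667, n = 96
FV = $500.00 × ((1 + 0.095/12)^96 − 1) / (0.095/12)
FV = $500.00 × 142.975186
FV = $71,487.59

FV = PMT × ((1+r)^n - 1)/r = $71,487.59


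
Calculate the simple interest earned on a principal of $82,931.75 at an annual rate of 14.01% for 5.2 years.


Simple interest formula: I = P × r × t
I = $82,931.75 × 0.1401 × 5.2
I = $60,417.44

I = P × r × t = $60,417.44


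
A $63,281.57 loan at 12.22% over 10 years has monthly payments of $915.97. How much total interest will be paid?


Total paid over the life of the loan = PMT × n.
Total paid = $915.97 × 120 = $109,916.40
Total interest = total paid − principal = $109,916.40 − $63,281.57 = $46,634.83

Total interest = (PMT × n) - PV = $46,634.83


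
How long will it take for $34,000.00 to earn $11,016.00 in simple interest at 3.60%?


Rearrange the simple interest formula for t:
I = P × r × t  ⇒  t = I / (P × r)
t = $11,016.00 / ($34,000.00 × 0.036)
t = 9

t = I/(P×r) = 9 years


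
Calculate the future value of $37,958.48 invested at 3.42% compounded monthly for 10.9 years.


Compound interest formula: A = P(1 + r/n)^(nt)
A = $37,958.48 × (1 + 0.0342/12)^(12 × 10.9)
Growth factor: (1 + 0.0342/12)^130.8 = 1.4509954
A = $37,958.48 × 1.4509954
A = $55,077.58

A = P(1 + r/n)^(nt) = $55,077.58


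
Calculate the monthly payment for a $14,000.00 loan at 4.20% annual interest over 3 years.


Loan payment formula: PMT = PV × r / (1 − (1 + r)^(−n))
Monthly rate r = 0.042/12 = 0.0035, n = 36 months
Denominator: 1 − (1 + 0.042/12)^(−36) = 0.118191
PMT = $14,000.00 × (0.042/12) / 0.118191
PMT = $414.58 per month

PMT = PV × r / (1-(1+r)^(-n)) = $414.58/month


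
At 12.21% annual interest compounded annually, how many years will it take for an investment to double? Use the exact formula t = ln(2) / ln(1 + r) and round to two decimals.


Doubling condition: (1 + r)^t = 2
Take ln of both sides: t × ln(1 + r) = ln(2)
t = ln(2) / ln(1 + r)
t = 0.693147 / 0.115202
t = 6.02

t = ln(2) / ln(1 + r) = 6.02 years


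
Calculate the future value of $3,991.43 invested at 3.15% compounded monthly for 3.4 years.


Compound interest formula: A = P(1 + r/n)^(nt)
A = $3,991.43 × (1 + 0.0315/12)^(12 × 3.4)
Growth factor: (1 + 0.0315/12)^40.8 = 1.112889
A = $3,991.43 × 1.112889
A = $4,442.02

A = P(1 + r/n)^(nt) = $4,442.02


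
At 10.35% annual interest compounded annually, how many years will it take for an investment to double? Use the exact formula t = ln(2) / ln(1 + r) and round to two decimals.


Doubling condition: (1 + r)^t = 2
Take ln of both sides: t × ln(1 + r) = ln(2)
t = ln(2) / ln(1 + r)
t = 0.693147 / 0.098487
t = 7.04

t = ln(2) / ln(1 + r) = 7.04 years


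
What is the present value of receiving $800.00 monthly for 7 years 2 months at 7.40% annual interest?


Present value of an ordinary annuity: PV = PMT × (1 − (1 + r)^(−n)) / r
Monthly rate r = 0.074/12 ≈ 0.00616667, n = 86
PV = $800.00 × (1 − (1 + 0.074/12)^(−86)) / (0.074/12)
PV = $800.00 × 66.589004
PV = $53,271.20

PV = PMT × (1-(1+r)^(-n))/r = $53,271.20


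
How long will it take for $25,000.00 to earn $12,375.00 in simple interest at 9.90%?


Rearrange the simple interest formula for t:
I = P × r × t  ⇒  t = I / (P × r)
t = $12,375.00 / ($25,000.00 × 0.099)
t = 5

t = I/(P×r) = 5 years


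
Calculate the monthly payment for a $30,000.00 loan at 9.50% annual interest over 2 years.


Loan payment formula: PMT = PV × r / (1 − (1 + r)^(−n))
Monthly rate r = 0.095/12 ≈ 0.00791667, n = 24 months
Denominator: 1 − (1 + 0.095/12)^(−24) = 0.172422
PMT = $30,000.00 × (0.095/12) / 0.172422
PMT = $1,377.43 per month

PMT = PV × r / (1-(1+r)^(-n)) = $1,377.43/month


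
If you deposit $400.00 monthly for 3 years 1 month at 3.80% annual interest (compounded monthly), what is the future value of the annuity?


Future value of an ordinary annuity: FV = PMT × ((1 + r)^n − 1) / r
Monthly rate r = 0.038/12 ≈ 0.00316667, n = 37
FV = $400.00 × ((1 + 0.038/12)^37 − 1) / (0.038/12)
FV = $400.00 × 39.189058
FV = $15,675.62

FV = PMT × ((1+r)^n - 1)/r = $15,675.62


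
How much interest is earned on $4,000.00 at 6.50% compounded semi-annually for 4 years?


Compound interest earned = final amount − principal.
A = P(1 + r/n)^(nt) = $4,000.00 × (1 + 0.065/2)^(2 × 4) = $5,166.31
Interest = A − P = $5,166.31 − $4,000.00 = $1,166.31

Interest = A - P = $1,166.31


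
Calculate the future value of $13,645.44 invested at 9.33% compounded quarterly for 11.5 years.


Compound interest formula: A = P(1 + r/n)^(nt)
A = $13,645.44 × (1 + 0.0933/4)^(4 × 11.5)
Growth factor: (1 + 0.0933/4)^46 = 2.888184
A = $13,645.44 × 2.888184
A = $39,410.54

A = P(1 + r/n)^(nt) = $39,410.54


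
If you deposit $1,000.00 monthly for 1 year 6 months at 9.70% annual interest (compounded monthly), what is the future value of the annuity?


Future value of an ordinary annuity: FV = PMT × ((1 + r)^n − 1) / r
Monthly rate r = 0.097/12 ≈ 0.00808333, n = 18
FV = $1,000.00 × ((1 + 0.097/12)^18 − 1) / (0.097/12)
FV = $1,000.00 × 19.291721
FV = $19,291.72

FV = PMT × ((1+r)^n - 1)/r = $19,291.72


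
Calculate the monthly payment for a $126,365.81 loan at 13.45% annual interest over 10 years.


Loan payment formula: PMT = PV × r / (1 − (1 + r)^(−n))
Monthly rate r = 0.1345/12 ≈ 0.01120833, n = 120 months
Denominator: 1 − (1 + 0.1345/12)^(−120) = 0.7375037
PMT = $126,365.81 × (0.1345/12) / 0.7375037
PMT = $1,920.47 per month

PMT = PV × r / (1-(1+r)^(-n)) = $1,920.47/month


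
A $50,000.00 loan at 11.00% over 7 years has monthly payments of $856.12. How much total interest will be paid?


Total paid over the life of the loan = PMT × n.
Total paid = $856.12 × 84 = $71,914.08
Total interest = total paid − principal = $71,914.08 − $50,000.00 = $21,914.08

Total interest = (PMT × n) - PV = $21,914.08


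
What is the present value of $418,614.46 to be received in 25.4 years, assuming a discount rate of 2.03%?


Present value formula: PV = FV / (1 + r)^t
PV = $418,614.46 / (1 + 0.0203)^25.4
PV = $418,614.46 / 1.6660511
PV = $251,261.48

PV = FV / (1 + r)^t = $251,261.48


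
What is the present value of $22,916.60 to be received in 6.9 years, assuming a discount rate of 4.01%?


Present value formula: PV = FV / (1 + r)^t
PV = $22,916.60 / (1 + 0.0401)^6.9
PV = $22,916.60 / 1.311651
PV = $17,471.57

PV = FV / (1 + r)^t = $17,471.57


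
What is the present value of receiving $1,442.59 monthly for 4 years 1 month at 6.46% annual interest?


Present value of an ordinary annuity: PV = PMT × (1 − (1 + r)^(−n)) / r
Monthly rate r = 0.0646/12 ≈ 0.00538333, n = 49
PV = $1,442.59 × (1 − (1 + 0.0646/12)^(−49)) / (0.0646/12)
PV = $1,442.59 × 42.968993
PV = $61,986.64

PV = PMT × (1-(1+r)^(-n))/r = $61,986.64


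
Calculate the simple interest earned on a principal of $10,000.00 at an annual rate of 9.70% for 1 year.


Simple interest formula: I = P × r × t
I = $10,000.00 × 0.097 × 1
I = $970.00

I = P × r × t = $970.00


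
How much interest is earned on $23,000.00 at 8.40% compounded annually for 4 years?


Compound interest earned = final amount − principal.
A = P(1 + r/n)^(nt) = $23,000.00 × (1 + 0.084/1)^(1 × 4) = $31,757.40
Interest = A − P = $31,757.40 − $23,000.00 = $8,757.40

Interest = A - P = $8,757.40


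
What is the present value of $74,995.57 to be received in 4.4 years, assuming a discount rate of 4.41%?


Present value formula: PV = FV / (1 + r)^t
PV = $74,995.57 / (1 + 0.0441)^4.4
PV = $74,995.57 / 1.20910835
PV = $62,025.52

PV = FV / (1 + r)^t = $62,025.52


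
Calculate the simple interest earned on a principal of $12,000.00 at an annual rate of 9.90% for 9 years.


Simple interest formula: I = P × r × t
I = $12,000.00 × 0.099 × 9
I = $10,692.00

I = P × r × t = $10,692.00


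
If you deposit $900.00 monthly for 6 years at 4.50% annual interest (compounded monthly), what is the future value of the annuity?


Future value of an ordinary annuity: FV = PMT × ((1 + r)^n − 1) / r
Monthly rate r = 0.045/12 = 0.00375, n = 72
FV = $900.00 × ((1 + 0.045/12)^72 − 1) / (0.045/12)
FV = $900.00 × 82.480827
FV = $74,232.74

FV = PMT × ((1+r)^n - 1)/r = $74,232.74


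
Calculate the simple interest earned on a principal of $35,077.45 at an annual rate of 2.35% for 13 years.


Simple interest formula: I = P × r × t
I = $35,077.45 × 0.0235 × 13
I = $10,716.16

I = P × r × t = $10,716.16


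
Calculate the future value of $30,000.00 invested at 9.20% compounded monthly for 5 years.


Compound interest formula: A = P(1 + r/n)^(nt)
A = $30,000.00 × (1 + 0.092/12)^(12 × 5)
Growth factor: (1 + 0.092/12)^60 = 1.5812974
A = $30,000.00 × 1.5812974
A = $47,438.92

A = P(1 + r/n)^(nt) = $47,438.92


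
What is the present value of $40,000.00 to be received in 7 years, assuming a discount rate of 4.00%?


Present value formula: PV = FV / (1 + r)^t
PV = $40,000.00 / (1 + 0.04)^7
PV = $40,000.00 / 1.315932
PV = $30,396.71

PV = FV / (1 + r)^t = $30,396.71


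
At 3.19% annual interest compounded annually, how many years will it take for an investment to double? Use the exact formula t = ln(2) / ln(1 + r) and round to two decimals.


Doubling condition: (1 + r)^t = 2
Take ln of both sides: t × ln(1 + r) = ln(2)
t = ln(2) / ln(1 + r)
t = 0.693147 / 0.031402
t = 22.07

t = ln(2) / ln(1 + r) = 22.07 years


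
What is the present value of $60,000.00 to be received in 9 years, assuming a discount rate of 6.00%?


Present value formula: PV = FV / (1 + r)^t
PV = $60,000.00 / (1 + 0.06)^9
PV = $60,000.00 / 1.689479
PV = $35,513.91

PV = FV / (1 + r)^t = $35,513.91


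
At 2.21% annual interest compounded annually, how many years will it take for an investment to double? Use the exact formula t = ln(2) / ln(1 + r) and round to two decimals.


Doubling condition: (1 + r)^t = 2
Take ln of both sides: t × ln(1 + r) = ln(2)
t = ln(2) / ln(1 + r)
t = 0.693147 / 0.021859
t = 31.71

t = ln(2) / ln(1 + r) = 31.71 years


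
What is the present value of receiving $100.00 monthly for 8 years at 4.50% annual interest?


Present value of an ordinary annuity: PV = PMT × (1 − (1 + r)^(−n)) / r
Monthly rate r = 0.045/12 = 0.00375, n = 96
PV = $100.00 × (1 − (1 + 0.045/12)^(−96)) / (0.045/12)
PV = $100.00 × 80.494336
PV = $8,049.43

PV = PMT × (1-(1+r)^(-n))/r = $8,049.43


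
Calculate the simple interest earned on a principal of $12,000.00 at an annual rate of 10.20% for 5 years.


Simple interest formula: I = P × r × t
I = $12,000.00 × 0.102 × 5
I = $6,120.00

I = P × r × t = $6,120.00


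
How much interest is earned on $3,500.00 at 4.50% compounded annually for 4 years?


Compound interest earned = final amount − principal.
A = P(1 + r/n)^(nt) = $3,500.00 × (1 + 0.045/1)^(1 × 4) = $4,173.82
Interest = A − P = $4,173.82 − $3,500.00 = $673.82

Interest = A - P = $673.82


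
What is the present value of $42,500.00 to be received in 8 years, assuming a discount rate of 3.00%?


Present value formula: PV = FV / (1 + r)^t
PV = $42,500.00 / (1 + 0.03)^8
PV = $42,500.00 / 1.266770
PV = $33,549.89

PV = FV / (1 + r)^t = $33,549.89


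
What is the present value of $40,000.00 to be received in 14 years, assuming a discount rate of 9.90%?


Present value formula: PV = FV / (1 + r)^t
PV = $40,000.00 / (1 + 0.099)^14
PV = $40,000.00 / 3.749451
PV = $10,668.23

PV = FV / (1 + r)^t = $10,668.23


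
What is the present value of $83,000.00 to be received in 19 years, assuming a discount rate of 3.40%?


Present value formula: PV = FV / (1 + r)^t
PV = $83,000.00 / (1 + 0.034)^19
PV = $83,000.00 / 1.887514
PV = $43,973.18

PV = FV / (1 + r)^t = $43,973.18


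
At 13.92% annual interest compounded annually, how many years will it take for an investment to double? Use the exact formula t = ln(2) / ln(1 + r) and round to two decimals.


Doubling condition: (1 + r)^t = 2
Take ln of both sides: t × ln(1 + r) = ln(2)
t = ln(2) / ln(1 + r)
t = 0.693147 / 0.130326
t = 5.32

t = ln(2) / ln(1 + r) = 5.32 years


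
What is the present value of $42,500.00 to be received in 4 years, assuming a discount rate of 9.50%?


Present value formula: PV = FV / (1 + r)^t
PV = $42,500.00 / (1 + 0.095)^4
PV = $42,500.00 / 1.437661
PV = $29,561.91

PV = FV / (1 + r)^t = $29,561.91


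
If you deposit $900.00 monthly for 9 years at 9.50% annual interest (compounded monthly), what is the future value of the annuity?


Future value of an ordinary annuity: FV = PMT × ((1 + r)^n − 1) / r
Monthly rate r = 0.095/12 ≈ 0.00791667, n = 108
FV = $900.00 × ((1 + 0.095/12)^108 − 1) / (0.095/12)
FV = $900.00 × 169.701665
FV = $152,731.50

FV = PMT × ((1+r)^n - 1)/r = $152,731.50


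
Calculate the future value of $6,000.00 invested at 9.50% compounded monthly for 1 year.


Compound interest formula: A = P(1 + r/n)^(nt)
A = $6,000.00 × (1 + 0.095/12)^(12 × 1)
Growth factor: (1 + 0.095/12)^12 = 1.099248
A = $6,000.00 × 1.099248
A = $6,595.49

A = P(1 + r/n)^(nt) = $6,595.49


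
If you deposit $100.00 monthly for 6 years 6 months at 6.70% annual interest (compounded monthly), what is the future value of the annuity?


Future value of an ordinary annuity: FV = PMT × ((1 + r)^n − 1) / r
Monthly rate r = 0.067/12 ≈ 0.00558333, n = 78
FV = $100.00 × ((1 + 0.067/12)^78 − 1) / (0.067/12)
FV = $100.00 × 97.408580
FV = $9,740.86

FV = PMT × ((1+r)^n - 1)/r = $9,740.86


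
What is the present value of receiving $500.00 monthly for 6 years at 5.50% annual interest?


Present value of an ordinary annuity: PV = PMT × (1 − (1 + r)^(−n)) / r
Monthly rate r = 0.055/12 ≈ 0.00458333, n = 72
PV = $500.00 × (1 − (1 + 0.055/12)^(−72)) / (0.055/12)
PV = $500.00 × 61.207425
PV = $30,603.71

PV = PMT × (1-(1+r)^(-n))/r = $30,603.71


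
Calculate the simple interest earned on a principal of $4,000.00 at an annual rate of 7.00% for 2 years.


Simple interest formula: I = P × r × t
I = $4,000.00 × 0.07 × 2
I = $560.00

I = P × r × t = $560.00


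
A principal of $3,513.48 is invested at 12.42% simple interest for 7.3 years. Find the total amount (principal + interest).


Total amount formula: A = P(1 + rt) = P + P·r·t
Interest: I = P × r × t = $3,513.48 × 0.1242 × 7.3 = $3,185.53
A = P + I = $3,513.48 + $3,185.53 = $6,699.01

A = P + I = P(1 + rt) = $6,699.01


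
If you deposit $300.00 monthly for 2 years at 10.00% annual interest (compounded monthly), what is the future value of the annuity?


Future value of an ordinary annuity: FV = PMT × ((1 + r)^n − 1) / r
Monthly rate r = 0.1/12 ≈ 0.00833333, n = 24
FV = $300.00 × ((1 + 0.1/12)^24 − 1) / (0.1/12)
FV = $300.00 × 26.446915
FV = $7,934.07

FV = PMT × ((1+r)^n - 1)/r = $7,934.07


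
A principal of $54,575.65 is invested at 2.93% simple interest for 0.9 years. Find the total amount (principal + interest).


Total amount formula: A = P(1 + rt) = P + P·r·t
Interest: I = P × r × t = $54,575.65 × 0.0293 × 0.9 = $1,439.16
A = P + I = $54,575.65 + $1,439.16 = $56,014.81

A = P + I = P(1 + rt) = $56,014.81


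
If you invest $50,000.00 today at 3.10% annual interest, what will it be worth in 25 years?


Future value formula: FV = PV × (1 + r)^t
FV = $50,000.00 × (1 + 0.031)^25
FV = $50,000.00 × 2.14519429
FV = $107,259.71

FV = PV × (1 + r)^t = $107,259.71


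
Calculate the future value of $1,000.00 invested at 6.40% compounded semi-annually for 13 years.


Compound interest formula: A = P(1 + r/n)^(nt)
A = $1,000.00 × (1 + 0.064/2)^(2 × 13)
Growth factor: (1 + 0.064/2)^26 = 2.268152
A = $1,000.00 × 2.268152
A = $2,268.15

A = P(1 + r/n)^(nt) = $2,268.15


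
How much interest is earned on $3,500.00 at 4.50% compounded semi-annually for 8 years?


Compound interest earned = final amount − principal.
A = P(1 + r/n)^(nt) = $3,500.00 × (1 + 0.045/2)^(2 × 8) = $4,996.68
Interest = A − P = $4,996.68 − $3,500.00 = $1,496.68

Interest = A - P = $1,496.68


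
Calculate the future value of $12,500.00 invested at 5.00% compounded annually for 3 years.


Compound interest formula: A = P(1 + r/n)^(nt)
A = $12,500.00 × (1 + 0.05/1)^(1 × 3)
Growth factor: (1 + 0.05/1)^3 = 1.157625
A = $12,500.00 × 1.157625
A = $14,470.31

A = P(1 + r/n)^(nt) = $14,470.31


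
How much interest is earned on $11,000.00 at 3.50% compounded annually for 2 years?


Compound interest earned = final amount − principal.
A = P(1 + r/n)^(nt) = $11,000.00 × (1 + 0.035/1)^(1 × 2) = $11,783.47
Interest = A − P = $11,783.47 − $11,000.00 = $783.47

Interest = A - P = $783.47


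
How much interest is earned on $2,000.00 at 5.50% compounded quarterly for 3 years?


Compound interest earned = final amount − principal.
A = P(1 + r/n)^(nt) = $2,000.00 × (1 + 0.055/4)^(4 × 3) = $2,356.14
Interest = A − P = $2,356.14 − $2,000.00 = $356.14

Interest = A - P = $356.14


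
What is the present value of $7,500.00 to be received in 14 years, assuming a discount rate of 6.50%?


Present value formula: PV = FV / (1 + r)^t
PV = $7,500.00 / (1 + 0.065)^14
PV = $7,500.00 / 2.414874
PV = $3,105.75

PV = FV / (1 + r)^t = $3,105.75


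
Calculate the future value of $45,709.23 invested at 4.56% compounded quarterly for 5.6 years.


Compound interest formula: A = P(1 + r/n)^(nt)
A = $45,709.23 × (1 + 0.0456/4)^(4 × 5.6)
Growth factor: (1 + 0.0456/4)^22.4 = 1.2890628
A = $45,709.23 × 1.2890628
A = $58,922.07

A = P(1 + r/n)^(nt) = $58,922.07


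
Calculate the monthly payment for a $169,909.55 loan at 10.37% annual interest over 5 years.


Loan payment formula: PMT = PV × r / (1 − (1 + r)^(−n))
Monthly rate r = 0.1037/12 ≈ 0.00864167, n = 60 months
Denominator: 1 − (1 + 0.1037/12)^(−60) = 0.403259
PMT = $169,909.55 × (0.1037/12) / 0.403259
PMT = $3,641.09 per month

PMT = PV × r / (1-(1+r)^(-n)) = $3,641.09/month


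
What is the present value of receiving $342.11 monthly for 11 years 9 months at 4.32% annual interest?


Present value of an ordinary annuity: PV = PMT × (1 − (1 + r)^(−n)) / r
Monthly rate r = 0.0432/12 = 0.0036, n = 141
PV = $342.11 × (1 − (1 + 0.0432/12)^(−141)) / (0.0432/12)
PV = $342.11 × 110.420163
PV = $37,775.84

PV = PMT × (1-(1+r)^(-n))/r = $37,775.84


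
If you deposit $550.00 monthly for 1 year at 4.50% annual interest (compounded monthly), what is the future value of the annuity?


Future value of an ordinary annuity: FV = PMT × ((1 + r)^n − 1) / r
Monthly rate r = 0.045/12 = 0.00375, n = 12
FV = $550.00 × ((1 + 0.045/12)^12 − 1) / (0.045/12)
FV = $550.00 × 12.250620
FV = $6,737.84

FV = PMT × ((1+r)^n - 1)/r = $6,737.84


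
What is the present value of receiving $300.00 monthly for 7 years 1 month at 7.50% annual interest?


Present value of an ordinary annuity: PV = PMT × (1 − (1 + r)^(−n)) / r
Monthly rate r = 0.075/12 = 0.00625, n = 85
PV = $300.00 × (1 − (1 + 0.075/12)^(−85)) / (0.075/12)
PV = $300.00 × 65.785218
PV = $19,735.57

PV = PMT × (1-(1+r)^(-n))/r = $19,735.57


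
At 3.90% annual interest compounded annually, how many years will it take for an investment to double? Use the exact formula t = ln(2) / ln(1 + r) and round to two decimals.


Doubling condition: (1 + r)^t = 2
Take ln of both sides: t × ln(1 + r) = ln(2)
t = ln(2) / ln(1 + r)
t = 0.693147 / 0.038259
t = 18.12

t = ln(2) / ln(1 + r) = 18.12 years


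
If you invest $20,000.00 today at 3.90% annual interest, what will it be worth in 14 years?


Future value formula: FV = PV × (1 + r)^t
FV = $20,000.00 × (1 + 0.039)^14
FV = $20,000.00 × 1.7085106
FV = $34,170.21

FV = PV × (1 + r)^t = $34,170.21


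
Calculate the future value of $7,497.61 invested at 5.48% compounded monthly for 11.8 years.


Compound interest formula: A = P(1 + r/n)^(nt)
A = $7,497.61 × (1 + 0.0548/12)^(12 × 11.8)
Growth factor: (1 + 0.0548/12)^141.6 = 1.906307
A = $7,497.61 × 1.906307
A = $14,292.75

A = P(1 + r/n)^(nt) = $14,292.75


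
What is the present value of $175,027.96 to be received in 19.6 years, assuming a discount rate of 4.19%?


Present value formula: PV = FV / (1 + r)^t
PV = $175,027.96 / (1 + 0.0419)^19.6
PV = $175,027.96 / 2.23558067
PV = $78,291.95

PV = FV / (1 + r)^t = $78,291.95


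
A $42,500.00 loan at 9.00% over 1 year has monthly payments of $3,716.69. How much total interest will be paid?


Total paid over the life of the loan = PMT × n.
Total paid = $3,716.69 × 12 = $44,600.28
Total interest = total paid − principal = $44,600.28 − $42,500.00 = $2,100.28

Total interest = (PMT × n) - PV = $2,100.28


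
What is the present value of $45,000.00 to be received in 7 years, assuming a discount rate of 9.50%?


Present value formula: PV = FV / (1 + r)^t
PV = $45,000.00 / (1 + 0.095)^7
PV = $45,000.00 / 1.8875516
PV = $23,840.41

PV = FV / (1 + r)^t = $23,840.41


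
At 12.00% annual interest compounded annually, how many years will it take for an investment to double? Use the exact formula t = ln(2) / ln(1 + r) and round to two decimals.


Doubling condition: (1 + r)^t = 2
Take ln of both sides: t × ln(1 + r) = ln(2)
t = ln(2) / ln(1 + r)
t = 0.693147 / 0.113329
t = 6.12

t = ln(2) / ln(1 + r) = 6.12 years


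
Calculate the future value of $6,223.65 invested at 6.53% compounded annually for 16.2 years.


Compound interest formula: A = P(1 + r/n)^(nt)
A = $6,223.65 × (1 + 0.0653/1)^(1 × 16.2)
Growth factor: (1 + 0.0653/1)^16.2 = 2.786411
A = $6,223.65 × 2.786411
A = $17,341.65

A = P(1 + r/n)^(nt) = $17,341.65


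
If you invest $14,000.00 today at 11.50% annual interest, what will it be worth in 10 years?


Future value formula: FV = PV × (1 + r)^t
FV = $14,000.00 × (1 + 0.115)^10
FV = $14,000.00 × 2.969947
FV = $41,579.26

FV = PV × (1 + r)^t = $41,579.26


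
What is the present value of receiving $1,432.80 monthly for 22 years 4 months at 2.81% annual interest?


Present value of an ordinary annuity: PV = PMT × (1 − (1 + r)^(−n)) / r
Monthly rate r = 0.0281/12 ≈ 0.00234167, n = 268
PV = $1,432.80 × (1 − (1 + 0.0281/12)^(−268)) / (0.0281/12)
PV = $1,432.80 × 198.883484
PV = $284,960.26

PV = PMT × (1-(1+r)^(-n))/r = $284,960.26


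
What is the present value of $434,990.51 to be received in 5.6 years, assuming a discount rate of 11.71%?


Present value formula: PV = FV / (1 + r)^t
PV = $434,990.51 / (1 + 0.1171)^5.6
PV = $434,990.51 / 1.8591545
PV = $233,972.22

PV = FV / (1 + r)^t = $233,972.22


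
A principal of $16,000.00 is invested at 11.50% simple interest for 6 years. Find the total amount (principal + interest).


Total amount formula: A = P(1 + rt) = P + P·r·t
Interest: I = P × r × t = $16,000.00 × 0.115 × 6 = $11,040.00
A = P + I = $16,000.00 + $11,040.00 = $27,040.00

A = P + I = P(1 + rt) = $27,040.00


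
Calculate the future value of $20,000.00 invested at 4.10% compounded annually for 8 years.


Compound interest formula: A = P(1 + r/n)^(nt)
A = $20,000.00 × (1 + 0.041/1)^(1 × 8)
Growth factor: (1 + 0.041/1)^8 = 1.379132
A = $20,000.00 × 1.379132
A = $27,582.64

A = P(1 + r/n)^(nt) = $27,582.64


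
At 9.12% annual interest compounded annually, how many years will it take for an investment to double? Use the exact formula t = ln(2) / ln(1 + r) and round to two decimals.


Doubling condition: (1 + r)^t = 2
Take ln of both sides: t × ln(1 + r) = ln(2)
t = ln(2) / ln(1 + r)
t = 0.693147 / 0.087278
t = 7.94

t = ln(2) / ln(1 + r) = 7.94 years


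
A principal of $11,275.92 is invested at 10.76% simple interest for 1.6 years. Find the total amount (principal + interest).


Total amount formula: A = P(1 + rt) = P + P·r·t
Interest: I = P × r × t = $11,275.92 × 0.1076 × 1.6 = $1,941.26
A = P + I = $11,275.92 + $1,941.26 = $13,217.18

A = P + I = P(1 + rt) = $13,217.18


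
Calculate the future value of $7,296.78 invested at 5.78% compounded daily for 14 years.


Compound interest formula: A = P(1 + r/n)^(nt)
A = $7,296.78 × (1 + 0.0578/365)^(365 × 14)
Growth factor: (1 + 0.0578/365)^5110 = 2.245966
A = $7,296.78 × 2.245966
A = $16,388.32

A = P(1 + r/n)^(nt) = $16,388.32


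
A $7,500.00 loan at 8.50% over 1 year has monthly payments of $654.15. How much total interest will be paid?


Total paid over the life of the loan = PMT × n.
Total paid = $654.15 × 12 = $7,849.80
Total interest = total paid − principal = $7,849.80 − $7,500.00 = $349.80

Total interest = (PMT × n) - PV = $349.80


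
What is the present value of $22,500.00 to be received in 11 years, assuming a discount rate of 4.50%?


Present value formula: PV = FV / (1 + r)^t
PV = $22,500.00 / (1 + 0.045)^11
PV = $22,500.00 / 1.622853
PV = $13,864.47

PV = FV / (1 + r)^t = $13,864.47


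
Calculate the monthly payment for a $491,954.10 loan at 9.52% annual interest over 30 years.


Loan payment formula: PMT = PV × r / (1 − (1 + r)^(−n))
Monthly rate r = 0.0952/12 ≈ 0.00793333, n = 360 months
Denominator: 1 − (1 + 0.0952/12)^(−360) = 0.941850
PMT = $491,954.10 × (0.0952/12) / 0.941850
PMT = $4,143.80 per month

PMT = PV × r / (1-(1+r)^(-n)) = $4,143.80/month


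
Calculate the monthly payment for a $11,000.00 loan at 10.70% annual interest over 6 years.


Loan payment formula: PMT = PV × r / (1 − (1 + r)^(−n))
Monthly rate r = 0.107/12 ≈ 0.00891667, n = 72 months
Denominator: 1 − (1 + 0.107/12)^(−72) = 0.472262
PMT = $11,000.00 × (0.107/12) / 0.472262
PMT = $207.69 per month

PMT = PV × r / (1-(1+r)^(-n)) = $207.69/month


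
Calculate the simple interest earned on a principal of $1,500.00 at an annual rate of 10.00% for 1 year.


Simple interest formula: I = P × r × t
I = $1,500.00 × 0.1 × 1
I = $150.00

I = P × r × t = $150.00


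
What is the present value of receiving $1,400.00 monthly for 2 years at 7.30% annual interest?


Present value of an ordinary annuity: PV = PMT × (1 − (1 + r)^(−n)) / r
Monthly rate r = 0.073/12 ≈ 0.00608333, n = 24
PV = $1,400.00 × (1 − (1 + 0.073/12)^(−24)) / (0.073/12)
PV = $1,400.00 × 22.267398
PV = $31,174.36

PV = PMT × (1-(1+r)^(-n))/r = $31,174.36


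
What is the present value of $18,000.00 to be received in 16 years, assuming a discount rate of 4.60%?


Present value formula: PV = FV / (1 + r)^t
PV = $18,000.00 / (1 + 0.046)^16
PV = $18,000.00 / 2.0535579
PV = $8,765.28

PV = FV / (1 + r)^t = $8,765.28


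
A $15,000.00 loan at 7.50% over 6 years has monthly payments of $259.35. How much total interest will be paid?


Total paid over the life of the loan = PMT × n.
Total paid = $259.35 × 72 = $18,673.20
Total interest = total paid − principal = $18,673.20 − $15,000.00 = $3,673.20

Total interest = (PMT × n) - PV = $3,673.20


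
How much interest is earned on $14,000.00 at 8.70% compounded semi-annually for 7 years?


Compound interest earned = final amount − principal.
A = P(1 + r/n)^(nt) = $14,000.00 × (1 + 0.087/2)^(2 × 7) = $25,411.04
Interest = A − P = $25,411.04 − $14,000.00 = $11,411.04

Interest = A - P = $11,411.04


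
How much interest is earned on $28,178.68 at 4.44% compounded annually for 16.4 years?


Compound interest earned = final amount − principal.
A = P(1 + r/n)^(nt) = $28,178.68 × (1 + 0.0444/1)^(1 × 16.4) = $57,456.24
Interest = A − P = $57,456.24 − $28,178.68 = $29,277.56

Interest = A - P = $29,277.56


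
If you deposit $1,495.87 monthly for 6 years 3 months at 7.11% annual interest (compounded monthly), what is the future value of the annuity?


Future value of an ordinary annuity: FV = PMT × ((1 + r)^n − 1) / r
Monthly rate r = 0.0711/12 = 0.005925, n = 75
FV = $1,495.87 × ((1 + 0.0711/12)^75 − 1) / (0.0711/12)
FV = $1,495.87 × 94.088028
FV = $140,743.46

FV = PMT × ((1+r)^n - 1)/r = $140,743.46


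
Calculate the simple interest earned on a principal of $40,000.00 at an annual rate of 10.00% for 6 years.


Simple interest formula: I = P × r × t
I = $40,000.00 × 0.1 × 6
I = $24,000.00

I = P × r × t = $24,000.00


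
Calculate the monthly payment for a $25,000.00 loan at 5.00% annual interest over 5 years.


Loan payment formula: PMT = PV × r / (1 − (1 + r)^(−n))
Monthly rate r = 0.05/12 ≈ 0.00416667, n = 60 months
Denominator: 1 − (1 + 0.05/12)^(−60) = 0.220795
PMT = $25,000.00 × (0.05/12) / 0.220795
PMT = $471.78 per month

PMT = PV × r / (1-(1+r)^(-n)) = $471.78/month


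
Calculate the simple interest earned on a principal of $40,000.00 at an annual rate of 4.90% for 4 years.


Simple interest formula: I = P × r × t
I = $40,000.00 × 0.049 × 4
I = $7,840.00

I = P × r × t = $7,840.00


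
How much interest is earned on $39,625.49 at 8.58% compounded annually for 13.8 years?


Compound interest earned = final amount − principal.
A = P(1 + r/n)^(nt) = $39,625.49 × (1 + 0.0858/1)^(1 × 13.8) = $123,402.06
Interest = A − P = $123,402.06 − $39,625.49 = $83,776.57

Interest = A - P = $83,776.57


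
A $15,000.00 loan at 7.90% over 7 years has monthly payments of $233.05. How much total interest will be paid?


Total paid over the life of the loan = PMT × n.
Total paid = $233.05 × 84 = $19,576.20
Total interest = total paid − principal = $19,576.20 − $15,000.00 = $4,576.20

Total interest = (PMT × n) - PV = $4,576.20


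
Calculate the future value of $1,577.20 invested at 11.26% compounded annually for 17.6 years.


Compound interest formula: A = P(1 + r/n)^(nt)
A = $1,577.20 × (1 + 0.1126/1)^(1 × 17.6)
Growth factor: (1 + 0.1126/1)^17.6 = 6.539844
A = $1,577.20 × 6.539844
A = $10,314.64

A = P(1 + r/n)^(nt) = $10,314.64


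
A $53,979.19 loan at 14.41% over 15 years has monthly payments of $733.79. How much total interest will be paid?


Total paid over the life of the loan = PMT × n.
Total paid = $733.79 × 180 = $132,082.20
Total interest = total paid − principal = $132,082.20 − $53,979.19 = $78,103.01

Total interest = (PMT × n) - PV = $78,103.01


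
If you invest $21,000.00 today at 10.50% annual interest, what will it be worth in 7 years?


Future value formula: FV = PV × (1 + r)^t
FV = $21,000.00 × (1 + 0.105)^7
FV = $21,000.00 × 2.011574
FV = $42,243.05

FV = PV × (1 + r)^t = $42,243.05


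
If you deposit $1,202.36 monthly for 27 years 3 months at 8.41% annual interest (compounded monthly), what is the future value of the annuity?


Future value of an ordinary annuity: FV = PMT × ((1 + r)^n − 1) / r
Monthly rate r = 0.0841/12 ≈ 0.00700833, n = 327
FV = $1,202.36 × ((1 + 0.0841/12)^327 − 1) / (0.0841/12)
FV = $1,202.36 × 1257.536159
FV = $1,512,011.18

FV = PMT × ((1+r)^n - 1)/r = $1,512,011.18


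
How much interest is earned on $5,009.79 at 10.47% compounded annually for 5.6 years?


Compound interest earned = final amount − principal.
A = P(1 + r/n)^(nt) = $5,009.79 × (1 + 0.1047/1)^(1 × 5.6) = $8,749.59
Interest = A − P = $8,749.59 − $5,009.79 = $3,739.80

Interest = A - P = $3,739.80


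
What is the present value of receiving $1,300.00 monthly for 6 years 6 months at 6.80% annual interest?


Present value of an ordinary annuity: PV = PMT × (1 − (1 + r)^(−n)) / r
Monthly rate r = 0.068/12 ≈ 0.00566667, n = 78
PV = $1,300.00 × (1 − (1 + 0.068/12)^(−78)) / (0.068/12)
PV = $1,300.00 × 62.902580
PV = $81,773.35

PV = PMT × (1-(1+r)^(-n))/r = $81,773.35


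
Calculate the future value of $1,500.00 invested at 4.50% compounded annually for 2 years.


Compound interest formula: A = P(1 + r/n)^(nt)
A = $1,500.00 × (1 + 0.045/1)^(1 × 2)
Growth factor: (1 + 0.045/1)^2 = 1.092025
A = $1,500.00 × 1.092025
A = $1,638.04

A = P(1 + r/n)^(nt) = $1,638.04


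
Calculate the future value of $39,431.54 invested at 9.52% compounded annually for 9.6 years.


Compound interest formula: A = P(1 + r/n)^(nt)
A = $39,431.54 × (1 + 0.0952/1)^(1 × 9.6)
Growth factor: (1 + 0.0952/1)^9.6 = 2.39407073
A = $39,431.54 × 2.39407073
A = $94,401.90

A = P(1 + r/n)^(nt) = $94,401.90


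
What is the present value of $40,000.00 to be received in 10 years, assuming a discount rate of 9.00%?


Present value formula: PV = FV / (1 + r)^t
PV = $40,000.00 / (1 + 0.09)^10
PV = $40,000.00 / 2.367364
PV = $16,896.43

PV = FV / (1 + r)^t = $16,896.43


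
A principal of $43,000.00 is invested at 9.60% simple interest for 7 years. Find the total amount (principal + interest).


Total amount formula: A = P(1 + rt) = P + P·r·t
Interest: I = P × r × t = $43,000.00 × 0.096 × 7 = $28,896.00
A = P + I = $43,000.00 + $28,896.00 = $71,896.00

A = P + I = P(1 + rt) = $71,896.00


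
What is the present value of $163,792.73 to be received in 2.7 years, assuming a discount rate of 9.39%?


Present value formula: PV = FV / (1 + r)^t
PV = $163,792.73 / (1 + 0.0939)^2.7
PV = $163,792.73 / 1.2742058
PV = $128,544.96

PV = FV / (1 + r)^t = $128,544.96


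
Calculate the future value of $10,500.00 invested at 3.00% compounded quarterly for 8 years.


Compound interest formula: A = P(1 + r/n)^(nt)
A = $10,500.00 × (1 + 0.03/4)^(4 × 8)
Growth factor: (1 + 0.03/4)^32 = 1.270111
A = $10,500.00 × 1.270111
A = $13,336.17

A = P(1 + r/n)^(nt) = $13,336.17


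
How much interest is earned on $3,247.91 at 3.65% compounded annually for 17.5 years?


Compound interest earned = final amount − principal.
A = P(1 + r/n)^(nt) = $3,247.91 × (1 + 0.0365/1)^(1 × 17.5) = $6,082.29
Interest = A − P = $6,082.29 − $3,247.91 = $2,834.38

Interest = A - P = $2,834.38


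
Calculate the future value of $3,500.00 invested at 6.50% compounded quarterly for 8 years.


Compound interest formula: A = P(1 + r/n)^(nt)
A = $3,500.00 × (1 + 0.065/4)^(4 × 8)
Growth factor: (1 + 0.065/4)^32 = 1.675012
A = $3,500.00 × 1.675012
A = $5,862.54

A = P(1 + r/n)^(nt) = $5,862.54


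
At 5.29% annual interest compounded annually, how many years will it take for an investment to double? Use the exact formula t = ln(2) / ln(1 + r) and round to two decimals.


Doubling condition: (1 + r)^t = 2
Take ln of both sides: t × ln(1 + r) = ln(2)
t = ln(2) / ln(1 + r)
t = 0.693147 / 0.051548
t = 13.45

t = ln(2) / ln(1 + r) = 13.45 years


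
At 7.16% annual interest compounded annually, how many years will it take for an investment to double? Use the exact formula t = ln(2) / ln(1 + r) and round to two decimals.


Doubling condition: (1 + r)^t = 2
Take ln of both sides: t × ln(1 + r) = ln(2)
t = ln(2) / ln(1 + r)
t = 0.693147 / 0.069153
t = 10.02

t = ln(2) / ln(1 + r) = 10.02 years


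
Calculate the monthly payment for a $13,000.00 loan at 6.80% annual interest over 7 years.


Loan payment formula: PMT = PV × r / (1 − (1 + r)^(−n))
Monthly rate r = 0.068/12 ≈ 0.00566667, n = 84 months
Denominator: 1 − (1 + 0.068/12)^(−84) = 0.377901
PMT = $13,000.00 × (0.068/12) / 0.377901
PMT = $194.94 per month

PMT = PV × r / (1-(1+r)^(-n)) = $194.94/month


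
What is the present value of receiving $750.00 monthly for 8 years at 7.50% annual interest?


Present value of an ordinary annuity: PV = PMT × (1 − (1 + r)^(−n)) / r
Monthly rate r = 0.075/12 = 0.00625, n = 96
PV = $750.00 × (1 − (1 + 0.075/12)^(−96)) / (0.075/12)
PV = $750.00 × 72.026024
PV = $54,019.52

PV = PMT × (1-(1+r)^(-n))/r = $54,019.52


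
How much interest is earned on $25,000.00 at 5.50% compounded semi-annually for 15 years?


Compound interest earned = final amount − principal.
A = P(1 + r/n)^(nt) = $25,000.00 × (1 + 0.055/2)^(2 × 15) = $56,415.04
Interest = A − P = $56,415.04 − $25,000.00 = $31,415.04

Interest = A - P = $31,415.04


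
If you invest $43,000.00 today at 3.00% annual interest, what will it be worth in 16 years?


Future value formula: FV = PV × (1 + r)^t
FV = $43,000.00 × (1 + 0.03)^16
FV = $43,000.00 × 1.6047064
FV = $69,002.38

FV = PV × (1 + r)^t = $69,002.38


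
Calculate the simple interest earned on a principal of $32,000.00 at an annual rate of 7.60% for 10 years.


Simple interest formula: I = P × r × t
I = $32,000.00 × 0.076 × 10
I = $24,320.00

I = P × r × t = $24,320.00


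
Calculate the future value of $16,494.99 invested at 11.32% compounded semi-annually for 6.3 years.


Compound interest formula: A = P(1 + r/n)^(nt)
A = $16,494.99 × (1 + 0.1132/2)^(2 × 6.3)
Growth factor: (1 + 0.1132/2)^12.6 = 2.001122
A = $16,494.99 × 2.001122
A = $33,008.49

A = P(1 + r/n)^(nt) = $33,008.49


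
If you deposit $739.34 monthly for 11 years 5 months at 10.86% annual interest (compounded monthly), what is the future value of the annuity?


Future value of an ordinary annuity: FV = PMT × ((1 + r)^n − 1) / r
Monthly rate r = 0.1086/12 = 0.00905, n = 137
FV = $739.34 × ((1 + 0.1086/12)^137 − 1) / (0.1086/12)
FV = $739.34 × 269.158095
FV = $198,999.35

FV = PMT × ((1+r)^n - 1)/r = $198,999.35
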